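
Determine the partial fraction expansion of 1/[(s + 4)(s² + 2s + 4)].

Cover-up at s = -4: A = 1/((-4)² + 2·(-4) + 4) = 1/12. Then B = -A = -1/12, C = -A·(2 - 4) = 1/6
Result: (1/12)/(s + 4) - ((1/12)s - 1/6)/(s² + 2s + 4)


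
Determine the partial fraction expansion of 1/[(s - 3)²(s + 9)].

Cover-up at s=-9: R = 1/(-9 - 3)² = 1/144. Cover-up at s=3: Q = 1/(3 + 9) = 1/12. Comparing s² coeff: P = -R = -1/144
Result: (-1/144)/(s - 3) + (1/12)/(s - 3)² + (1/144)/(s + 9)


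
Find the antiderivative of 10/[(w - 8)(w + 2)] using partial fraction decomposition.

Decompose: 10/[(w - 8)(w + 2)] = 1/(w - 8) - 1/(w + 2). Integrate each term: ln|(w - 8)| - ln|(w + 2)| + C


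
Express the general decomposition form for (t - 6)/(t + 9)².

Repeated linear factor: P/(t + 9) + Q/(t + 9)²


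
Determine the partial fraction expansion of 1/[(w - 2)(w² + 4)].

Cover-up at w = 2: α = 1/(2² + 4) = 1/8. Then β = -α = -1/8, γ = -α·(0 + 2) = -1/4
Result: (1/8)/(w - 2) - ((1/8)w + 1/4)/(w² + 4)


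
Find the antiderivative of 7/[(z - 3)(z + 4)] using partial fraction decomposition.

Decompose: 7/[(z - 3)(z + 4)] = 1/(z - 3) - 1/(z + 4). Integrate each term: ln|(z - 3)| - ln|(z + 4)| + C


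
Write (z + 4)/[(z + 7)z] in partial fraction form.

At z=-7: A = (1·(-7) + 4)/(-7 - 0) = 3/7. At z=0: B = (1·0 + 4)/(0 + 7) = 4/7
Result: (3/7)/(z + 7) + (4/7)/z


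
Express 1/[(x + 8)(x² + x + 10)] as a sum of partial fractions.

Cover-up at x = -8: A = 1/((-8)² + 1·(-8) + 10) = 1/66. Then B = -A = -1/66, C = -A·(1 - 8) = 7/66
Result: (1/66)/(x + 8) - ((1/66)x - 7/66)/(x² + x + 10)


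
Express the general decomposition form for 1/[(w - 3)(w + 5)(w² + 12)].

Two linear + quadratic: α/(w - 3) + β/(w + 5) + (γw + δ)/(w² + 12)


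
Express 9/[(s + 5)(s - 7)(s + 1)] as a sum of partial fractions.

Using cover-up method: P = 3/16, Q = 3/32, R = -9/32
Result: (3/16)/(s + 5) + (3/32)/(s - 7) - (9/32)/(s + 1)


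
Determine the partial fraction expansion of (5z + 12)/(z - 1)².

(5z + 12) = P(z - 1) + Q. At z = 1: Q = 5·1 + 12 = 17. Coeff of z: P = 5
Result: 5/(z - 1) + 17/(z - 1)²


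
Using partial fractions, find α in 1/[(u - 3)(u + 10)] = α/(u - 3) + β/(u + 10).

Cover-up at u = 3: α = 1/(3 + 10) = 1/13


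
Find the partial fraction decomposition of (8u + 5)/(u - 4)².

(8u + 5) = A(u - 4) + B. At u = 4: B = 8·4 + 5 = 37. Coeff of u: A = 8
Result: 8/(u - 4) + 37/(u - 4)²


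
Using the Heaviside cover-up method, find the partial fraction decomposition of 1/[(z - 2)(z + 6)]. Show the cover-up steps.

Cover (z - 2): set z=2, get A = 1/(2 + 6) = 1/8. Cover (z + 6): set z=-6, get B = 1/(-6 - 2) = -1/8.
Result: (1/8)/(z - 2) - (1/8)/(z + 6)


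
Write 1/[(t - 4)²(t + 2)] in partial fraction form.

Cover-up at t=-2: R = 1/(-2 - 4)² = 1/36. Cover-up at t=4: Q = 1/(4 + 2) = 1/6. Comparing t² coeff: P = -R = -1/36
Result: (-1/36)/(t - 4) + (1/6)/(t - 4)² + (1/36)/(t + 2)


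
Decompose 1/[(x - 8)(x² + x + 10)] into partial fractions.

Cover-up at x = 8: P = 1/(8² + 1·8 + 10) = 1/82. Then Q = -P = -1/82, R = -P·(1 + 8) = -9/82
Result: (1/82)/(x - 8) - ((1/82)x + 9/82)/(x² + x + 10)


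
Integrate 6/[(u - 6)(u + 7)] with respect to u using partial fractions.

Decompose: 6/[(u - 6)(u + 7)] = (6/13)/(u - 6) - (6/13)/(u + 7). Integrate each term: (6/13) ln|(u - 6)| - (6/13) ln|(u + 7)| + C


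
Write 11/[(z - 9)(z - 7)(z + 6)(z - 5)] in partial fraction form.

Using Heaviside cover-up: (11/120)/(z - 9) - (11/52)/(z - 7) - (1/195)/(z + 6) + (1/8)/(z - 5)


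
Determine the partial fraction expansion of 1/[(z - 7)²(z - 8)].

Cover-up at z=8: γ = 1/(8 - 7)² = 1. Cover-up at z=7: β = 1/(7 - 8) = -1. Comparing z² coeff: α = -γ = -1
Result: -1/(z - 7) - 1/(z - 7)² + 1/(z - 8)


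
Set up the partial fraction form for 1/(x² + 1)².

Repeated quadratic factor: (αx + β)/(x² + 1) + (γx + δ)/(x² + 1)²


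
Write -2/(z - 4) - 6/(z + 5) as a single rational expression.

Common denominator (z - 4)(z + 5). Numerator: -2(z + 5) - 6(z - 4) = (-2z - 10) - (6z - 24) = -8z + 14
Result: (-8z + 14)/[(z - 4)(z + 5)]


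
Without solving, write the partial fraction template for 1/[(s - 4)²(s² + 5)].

Repeated linear + quadratic: P/(s - 4) + Q/(s - 4)² + (Rs + S)/(s² + 5)


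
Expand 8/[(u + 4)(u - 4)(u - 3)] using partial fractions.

Using cover-up method: α = 1/7, β = 1, γ = -8/7
Result: (1/7)/(u + 4) + 1/(u - 4) - (8/7)/(u - 3)


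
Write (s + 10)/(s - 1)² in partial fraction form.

(s + 10) = P(s - 1) + Q. At s = 1: Q = 1·1 + 10 = 11. Coeff of s: P = 1
Result: 1/(s - 1) + 11/(s - 1)²


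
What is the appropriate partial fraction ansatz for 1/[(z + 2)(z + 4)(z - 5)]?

Three distinct linear factors: α/(z + 2) + β/(z + 4) + γ/(z - 5)


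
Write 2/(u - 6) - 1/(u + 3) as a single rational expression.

Common denominator (u - 6)(u + 3). Numerator: 2(u + 3) - 1(u - 6) = (2u + 6) - (u - 6) = u + 12
Result: (u + 12)/[(u - 6)(u + 3)]


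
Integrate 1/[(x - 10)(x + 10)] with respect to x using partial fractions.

Decompose: 1/[(x - 10)(x + 10)] = (1/20)/(x - 10) - (1/20)/(x + 10). Integrate each term: (1/20) ln|(x - 10)| - (1/20) ln|(x + 10)| + C


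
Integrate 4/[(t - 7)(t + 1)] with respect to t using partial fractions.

Decompose: 4/[(t - 7)(t + 1)] = (1/2)/(t - 7) - (1/2)/(t + 1). Integrate each term: (1/2) ln|(t - 7)| - (1/2) ln|(t + 1)| + C


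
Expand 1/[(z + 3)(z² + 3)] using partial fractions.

Cover-up at z = -3: A = 1/((-3)² + 3) = 1/12. Then B = -A = -1/12, C = -A·(0 - 3) = 1/4
Result: (1/12)/(z + 3) - ((1/12)z - 1/4)/(z² + 3)


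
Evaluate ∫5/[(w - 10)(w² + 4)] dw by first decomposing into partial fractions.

Cover-up at w=10: α = 5/(10²+4) = 5/104. Coeff matching: β = -5/104, γ = -25/52. Decomposition: (5/104)/(w - 10) - ((5/104)w + 25/52)/(w² + 4). Integrate: linear → ln, quadratic → (1/2)ln + arctan: (5/104) ln|(w - 10)| - (5/208) ln(w² + 4) - (25/104) arctan(w/2) + C


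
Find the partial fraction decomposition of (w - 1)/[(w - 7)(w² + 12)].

At w=7: α = (1·7 - 1)/(7² + 12) = 6/61. β = -α = -6/61, γ = 1 - 7·α = 19/61
Result: (6/61)/(w - 7) - ((6/61)w - 19/61)/(w² + 12)


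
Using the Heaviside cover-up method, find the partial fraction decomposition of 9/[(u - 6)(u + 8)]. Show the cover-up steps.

Cover (u - 6): set u=6, get α = 9/(6 + 8) = 9/14. Cover (u + 8): set u=-8, get β = 9/(-8 - 6) = -9/14.
Result: (9/14)/(u - 6) - (9/14)/(u + 8)


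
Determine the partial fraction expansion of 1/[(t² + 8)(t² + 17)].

Coefficient matching gives A = C = 0, B = 1/(17-8) = 1/9, D = -B = -1/9
Result: (1/9)/(t² + 8) - (1/9)/(t² + 17)


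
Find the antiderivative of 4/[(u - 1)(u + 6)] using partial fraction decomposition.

Decompose: 4/[(u - 1)(u + 6)] = (4/7)/(u - 1) - (4/7)/(u + 6). Integrate each term: (4/7) ln|(u - 1)| - (4/7) ln|(u + 6)| + C


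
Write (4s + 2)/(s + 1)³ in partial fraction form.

(4s + 2) = α(s + 1)² + β(s + 1) + γ. At s = -1: γ = 4·(-1) + 2 = -2. Coefficients: α = 0, β = 4
Result: 4/(s + 1)² - 2/(s + 1)³


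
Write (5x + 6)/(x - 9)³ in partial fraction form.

(5x + 6) = α(x - 9)² + β(x - 9) + γ. At x = 9: γ = 5·9 + 6 = 51. Coefficients: α = 0, β = 5
Result: 5/(x - 9)² + 51/(x - 9)³


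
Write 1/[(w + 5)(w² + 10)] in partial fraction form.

Cover-up at w = -5: P = 1/((-5)² + 10) = 1/35. Then Q = -P = -1/35, R = -P·(0 - 5) = 1/7
Result: (1/35)/(w + 5) - ((1/35)w - 1/7)/(w² + 10)


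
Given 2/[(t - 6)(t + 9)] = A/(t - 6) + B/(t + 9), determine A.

Cover-up at t = 6: A = 2/(6 + 9) = 2/15


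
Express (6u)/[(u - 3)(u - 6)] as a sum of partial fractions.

At u=3: A = (6·3 + 0)/(3 - 6) = -6. At u=6: B = (6·6 + 0)/(6 - 3) = 12
Result: -6/(u - 3) + 12/(u - 6)


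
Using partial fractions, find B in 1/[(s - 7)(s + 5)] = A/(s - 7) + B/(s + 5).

Cover-up at s = -5: B = 1/(-5 - 7) = -1/12


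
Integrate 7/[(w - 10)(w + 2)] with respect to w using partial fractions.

Decompose: 7/[(w - 10)(w + 2)] = (7/12)/(w - 10) - (7/12)/(w + 2). Integrate each term: (7/12) ln|(w - 10)| - (7/12) ln|(w + 2)| + C


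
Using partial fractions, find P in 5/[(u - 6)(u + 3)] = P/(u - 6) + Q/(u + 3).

Cover-up at u = 6: P = 5/(6 + 3) = 5/9


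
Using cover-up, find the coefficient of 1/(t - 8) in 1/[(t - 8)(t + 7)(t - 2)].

Cover (t - 8), set t=8: 1/[(8 + 7)(8 - 2)] = 1/90


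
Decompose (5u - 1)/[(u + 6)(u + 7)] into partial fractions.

At u=-6: P = (5·(-6) - 1)/(-6 + 7) = -31. At u=-7: Q = (5·(-7) - 1)/(-7 + 6) = 36
Result: -31/(u + 6) + 36/(u + 7)


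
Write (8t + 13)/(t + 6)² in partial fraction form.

(8t + 13) = P(t + 6) + Q. At t = -6: Q = 8·(-6) + 13 = -35. Coeff of t: P = 8
Result: 8/(t + 6) - 35/(t + 6)²


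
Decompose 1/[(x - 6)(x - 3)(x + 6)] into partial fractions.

Using cover-up method: A = 1/36, B = -1/27, C = 1/108
Result: (1/36)/(x - 6) - (1/27)/(x - 3) + (1/108)/(x + 6)


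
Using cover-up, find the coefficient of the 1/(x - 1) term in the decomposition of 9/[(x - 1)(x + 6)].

Cover (x - 1), set x=1: 9/((x + 6) at x=1) = 9/(7) = 9/7


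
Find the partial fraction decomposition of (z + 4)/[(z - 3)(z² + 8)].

At z=3: P = (1·3 + 4)/(3² + 8) = 7/17. Q = -P = -7/17, R = 1 - 3·P = -4/17
Result: (7/17)/(z - 3) - ((7/17)z + 4/17)/(z² + 8)


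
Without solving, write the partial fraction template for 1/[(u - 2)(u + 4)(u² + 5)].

Two linear + quadratic: A/(u - 2) + B/(u + 4) + (Cu + D)/(u² + 5)


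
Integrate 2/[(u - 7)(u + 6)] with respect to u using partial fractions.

Decompose: 2/[(u - 7)(u + 6)] = (2/13)/(u - 7) - (2/13)/(u + 6). Integrate each term: (2/13) ln|(u - 7)| - (2/13) ln|(u + 6)| + C


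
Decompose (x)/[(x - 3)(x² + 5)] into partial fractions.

At x=3: α = (1·3 + 0)/(3² + 5) = 3/14. β = -α = -3/14, γ = 1 - 3·α = 5/14
Result: (3/14)/(x - 3) - ((3/14)x - 5/14)/(x² + 5)


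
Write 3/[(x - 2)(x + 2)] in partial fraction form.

3/(x - 2)(x + 2) = A/(x - 2) + B/(x + 2). A = 3/(2 + 2) = 3/4, B = 3/(-2 - 2) = -3/4
Result: (3/4)/(x - 2) - (3/4)/(x + 2)


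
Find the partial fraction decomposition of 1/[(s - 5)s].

1/(s - 5)s = A/(s - 5) + B/s. A = 1/(5 - 0) = 1/5, B = 1/(0 - 5) = -1/5
Result: (1/5)/(s - 5) - (1/5)/s


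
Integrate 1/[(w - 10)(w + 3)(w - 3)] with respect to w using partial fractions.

Cover-up: α = 1/91, β = 1/78, γ = -1/42. Decomposition: (1/91)/(w - 10) + (1/78)/(w + 3) - (1/42)/(w - 3). Integrate each term: (1/91) ln|(w - 10)| + (1/78) ln|(w + 3)| - (1/42) ln|(w - 3)| + C


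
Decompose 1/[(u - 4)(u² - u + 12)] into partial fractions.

Cover-up at u = 4: P = 1/(4² - 1·4 + 12) = 1/24. Then Q = -P = -1/24, R = -P·(-1 + 4) = -1/8
Result: (1/24)/(u - 4) - ((1/24)u + 1/8)/(u² - u + 12)


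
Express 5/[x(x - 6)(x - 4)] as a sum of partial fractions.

Using cover-up method: α = 5/24, β = 5/12, γ = -5/8
Result: (5/24)/x + (5/12)/(x - 6) - (5/8)/(x - 4)


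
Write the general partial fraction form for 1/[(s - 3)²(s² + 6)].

Repeated linear + quadratic: P/(s - 3) + Q/(s - 3)² + (Rs + S)/(s² + 6)


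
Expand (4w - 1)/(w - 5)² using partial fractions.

(4w - 1) = α(w - 5) + β. At w = 5: β = 4·5 - 1 = 19. Coeff of w: α = 4
Result: 4/(w - 5) + 19/(w - 5)²


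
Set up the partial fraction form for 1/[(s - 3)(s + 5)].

Distinct linear factors: A/(s - 3) + B/(s + 5)


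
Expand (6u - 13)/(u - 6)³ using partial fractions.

(6u - 13) = P(u - 6)² + Q(u - 6) + R. At u = 6: R = 6·6 - 13 = 23. Coefficients: P = 0, Q = 6
Result: 6/(u - 6)² + 23/(u - 6)³


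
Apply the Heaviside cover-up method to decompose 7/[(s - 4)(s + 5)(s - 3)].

Cover (s - 4), s=4: α = 7/[(4 + 5)(4 - 3)] = 7/9. Cover (s + 5), s=-5: β = 7/[(-5 - 4)(-5 - 3)] = 7/72. Cover (s - 3), s=3: γ = 7/[(3 - 4)(3 + 5)] = -7/8.
Result: (7/9)/(s - 4) + (7/72)/(s + 5) - (7/8)/(s - 3)


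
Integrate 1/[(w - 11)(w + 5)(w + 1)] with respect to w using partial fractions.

Cover-up: A = 1/192, B = 1/64, C = -1/48. Decomposition: (1/192)/(w - 11) + (1/64)/(w + 5) - (1/48)/(w + 1). Integrate each term: (1/192) ln|(w - 11)| + (1/64) ln|(w + 5)| - (1/48) ln|(w + 1)| + C


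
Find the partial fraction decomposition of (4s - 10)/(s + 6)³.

(4s - 10) = P(s + 6)² + Q(s + 6) + R. At s = -6: R = 4·(-6) - 10 = -34. Coefficients: P = 0, Q = 4
Result: 4/(s + 6)² - 34/(s + 6)³


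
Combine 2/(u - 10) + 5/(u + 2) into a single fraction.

Common denominator (u - 10)(u + 2). Numerator: 2(u + 2) + 5(u - 10) = (2u + 4) + (5u - 50) = 7u - 46
Result: (7u - 46)/[(u - 10)(u + 2)]


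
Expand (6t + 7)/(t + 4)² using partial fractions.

(6t + 7) = α(t + 4) + β. At t = -4: β = 6·(-4) + 7 = -17. Coeff of t: α = 6
Result: 6/(t + 4) - 17/(t + 4)²


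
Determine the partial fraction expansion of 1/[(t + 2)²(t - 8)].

Cover-up at t=8: γ = 1/(8 + 2)² = 1/100. Cover-up at t=-2: β = 1/(-2 - 8) = -1/10. Comparing t² coeff: α = -γ = -1/100
Result: (-1/100)/(t + 2) - (1/10)/(t + 2)² + (1/100)/(t - 8)


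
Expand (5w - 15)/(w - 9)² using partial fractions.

(5w - 15) = P(w - 9) + Q. At w = 9: Q = 5·9 - 15 = 30. Coeff of w: P = 5
Result: 5/(w - 9) + 30/(w - 9)²


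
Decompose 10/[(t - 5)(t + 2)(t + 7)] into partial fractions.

Using cover-up method: α = 5/42, β = -2/7, γ = 1/6
Result: (5/42)/(t - 5) - (2/7)/(t + 2) + (1/6)/(t + 7)


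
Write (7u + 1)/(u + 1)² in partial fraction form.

(7u + 1) = P(u + 1) + Q. At u = -1: Q = 7·(-1) + 1 = -6. Coeff of u: P = 7
Result: 7/(u + 1) - 6/(u + 1)²


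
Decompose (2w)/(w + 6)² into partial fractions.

(2w) = P(w + 6) + Q. At w = -6: Q = 2·(-6) + 0 = -12. Coeff of w: P = 2
Result: 2/(w + 6) - 12/(w + 6)²


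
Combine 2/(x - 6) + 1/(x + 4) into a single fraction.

Common denominator (x - 6)(x + 4). Numerator: 2(x + 4) + 1(x - 6) = (2x + 8) + (x - 6) = 3x + 2
Result: (3x + 2)/[(x - 6)(x + 4)]


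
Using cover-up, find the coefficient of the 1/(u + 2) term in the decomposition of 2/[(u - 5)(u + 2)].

Cover (u + 2), set u=-2: 2/((u - 5) at u=-2) = 2/(-7) = -2/7


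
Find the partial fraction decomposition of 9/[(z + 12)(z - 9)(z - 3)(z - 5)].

Using Heaviside cover-up: (-1/595)/(z + 12) + (1/56)/(z - 9) + (1/20)/(z - 3) - (9/136)/(z - 5)


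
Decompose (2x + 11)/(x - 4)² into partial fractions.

(2x + 11) = α(x - 4) + β. At x = 4: β = 2·4 + 11 = 19. Coeff of x: α = 2
Result: 2/(x - 4) + 19/(x - 4)²


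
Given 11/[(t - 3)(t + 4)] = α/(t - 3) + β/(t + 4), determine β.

Cover-up at t = -4: β = 11/(-4 - 3) = -11/7


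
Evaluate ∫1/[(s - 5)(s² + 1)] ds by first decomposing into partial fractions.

Cover-up at s=5: α = 1/(5²+1) = 1/26. Coeff matching: β = -1/26, γ = -5/26. Decomposition: (1/26)/(s - 5) - ((1/26)s + 5/26)/(s² + 1). Integrate: linear → ln, quadratic → (1/2)ln + arctan: (1/26) ln|(s - 5)| - (1/52) ln(s² + 1) - (5/26) arctan(s) + C


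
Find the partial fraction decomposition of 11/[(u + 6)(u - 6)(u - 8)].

Using cover-up method: P = 11/168, Q = -11/24, R = 11/28
Result: (11/168)/(u + 6) - (11/24)/(u - 6) + (11/28)/(u - 8)


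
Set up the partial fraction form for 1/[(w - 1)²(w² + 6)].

Repeated linear + quadratic: A/(w - 1) + B/(w - 1)² + (Cw + D)/(w² + 6)


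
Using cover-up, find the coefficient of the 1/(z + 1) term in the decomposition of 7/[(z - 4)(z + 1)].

Cover (z + 1), set z=-1: 7/((z - 4) at z=-1) = 7/(-5) = -7/5


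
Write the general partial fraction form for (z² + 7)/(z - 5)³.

Repeated linear factor (power 3): α/(z - 5) + β/(z - 5)² + γ/(z - 5)³


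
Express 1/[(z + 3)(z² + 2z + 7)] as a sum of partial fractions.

Cover-up at z = -3: α = 1/((-3)² + 2·(-3) + 7) = 1/10. Then β = -α = -1/10, γ = -α·(2 - 3) = 1/10
Result: (1/10)/(z + 3) - ((1/10)z - 1/10)/(z² + 2z + 7)


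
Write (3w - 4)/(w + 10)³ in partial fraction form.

(3w - 4) = P(w + 10)² + Q(w + 10) + R. At w = -10: R = 3·(-10) - 4 = -34. Coefficients: P = 0, Q = 3
Result: 3/(w + 10)² - 34/(w + 10)³


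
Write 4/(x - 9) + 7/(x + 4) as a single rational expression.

Common denominator (x - 9)(x + 4). Numerator: 4(x + 4) + 7(x - 9) = (4x + 16) + (7x - 63) = 11x - 47
Result: (11x - 47)/[(x - 9)(x + 4)]


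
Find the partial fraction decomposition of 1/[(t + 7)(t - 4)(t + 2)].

Using cover-up method: A = 1/55, B = 1/66, C = -1/30
Result: (1/55)/(t + 7) + (1/66)/(t - 4) - (1/30)/(t + 2)


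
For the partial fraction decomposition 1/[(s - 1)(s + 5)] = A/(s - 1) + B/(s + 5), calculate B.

Cover-up at s = -5: B = 1/(-5 - 1) = -1/6


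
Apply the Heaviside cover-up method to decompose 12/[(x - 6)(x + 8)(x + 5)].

Cover (x - 6), x=6: α = 12/[(6 + 8)(6 + 5)] = 6/77. Cover (x + 8), x=-8: β = 12/[(-8 - 6)(-8 + 5)] = 2/7. Cover (x + 5), x=-5: γ = 12/[(-5 - 6)(-5 + 8)] = -4/11.
Result: (6/77)/(x - 6) + (2/7)/(x + 8) - (4/11)/(x + 5)


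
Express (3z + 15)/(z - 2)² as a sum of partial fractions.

(3z + 15) = P(z - 2) + Q. At z = 2: Q = 3·2 + 15 = 21. Coeff of z: P = 3
Result: 3/(z - 2) + 21/(z - 2)²


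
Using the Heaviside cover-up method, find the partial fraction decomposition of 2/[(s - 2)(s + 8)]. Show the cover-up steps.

Cover (s - 2): set s=2, get P = 2/(2 + 8) = 1/5. Cover (s + 8): set s=-8, get Q = 2/(-8 - 2) = -1/5.
Result: (1/5)/(s - 2) - (1/5)/(s + 8)


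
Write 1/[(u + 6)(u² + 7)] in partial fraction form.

Cover-up at u = -6: A = 1/((-6)² + 7) = 1/43. Then B = -A = -1/43, C = -A·(0 - 6) = 6/43
Result: (1/43)/(u + 6) - ((1/43)u - 6/43)/(u² + 7)


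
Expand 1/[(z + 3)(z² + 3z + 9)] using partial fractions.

Cover-up at z = -3: P = 1/((-3)² + 3·(-3) + 9) = 1/9. Then Q = -P = -1/9, R = -P·(3 - 3) = 0
Result: (1/9)/(z + 3) - ((1/9)z)/(z² + 3z + 9)


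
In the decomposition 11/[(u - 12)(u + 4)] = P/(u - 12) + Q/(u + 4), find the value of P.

Cover-up at u = 12: P = 11/(12 + 4) = 11/16


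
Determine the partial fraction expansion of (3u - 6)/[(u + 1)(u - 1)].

At u=-1: A = (3·(-1) - 6)/(-1 - 1) = 9/2. At u=1: B = (3·1 - 6)/(1 + 1) = -3/2
Result: (9/2)/(u + 1) - (3/2)/(u - 1)


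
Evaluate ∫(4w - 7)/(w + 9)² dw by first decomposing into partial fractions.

Decompose: P = 4, Q = 4·(-9) - 7 = -43, so (4w - 7)/(w + 9)² = 4/(w + 9) - 43/(w + 9)². Integrate: ∫ P/(w + 9) dw = 4 ln|(w + 9)|; ∫ Q/(w + 9)² dw = 43/(w + 9). Sum: 4 ln|(w + 9)| + 43/(w + 9) + C


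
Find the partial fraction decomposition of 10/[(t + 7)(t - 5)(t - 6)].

Using cover-up method: α = 5/78, β = -5/6, γ = 10/13
Result: (5/78)/(t + 7) - (5/6)/(t - 5) + (10/13)/(t - 6)


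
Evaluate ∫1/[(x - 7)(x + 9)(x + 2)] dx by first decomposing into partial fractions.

Cover-up: α = 1/144, β = 1/112, γ = -1/63. Decomposition: (1/144)/(x - 7) + (1/112)/(x + 9) - (1/63)/(x + 2). Integrate each term: (1/144) ln|(x - 7)| + (1/112) ln|(x + 9)| - (1/63) ln|(x + 2)| + C


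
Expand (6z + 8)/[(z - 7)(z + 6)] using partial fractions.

At z=7: P = (6·7 + 8)/(7 + 6) = 50/13. At z=-6: Q = (6·(-6) + 8)/(-6 - 7) = 28/13
Result: (50/13)/(z - 7) + (28/13)/(z + 6)


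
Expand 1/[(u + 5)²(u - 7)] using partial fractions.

Cover-up at u=7: γ = 1/(7 + 5)² = 1/144. Cover-up at u=-5: β = 1/(-5 - 7) = -1/12. Comparing u² coeff: α = -γ = -1/144
Result: (-1/144)/(u + 5) - (1/12)/(u + 5)² + (1/144)/(u - 7)


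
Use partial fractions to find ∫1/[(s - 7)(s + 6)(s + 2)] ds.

Cover-up: A = 1/117, B = 1/52, C = -1/36. Decomposition: (1/117)/(s - 7) + (1/52)/(s + 6) - (1/36)/(s + 2). Integrate each term: (1/117) ln|(s - 7)| + (1/52) ln|(s + 6)| - (1/36) ln|(s + 2)| + C


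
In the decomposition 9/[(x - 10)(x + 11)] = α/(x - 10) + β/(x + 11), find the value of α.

Cover-up at x = 10: α = 9/(10 + 11) = 9/21 = 3/7


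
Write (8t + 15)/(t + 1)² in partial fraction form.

(8t + 15) = α(t + 1) + β. At t = -1: β = 8·(-1) + 15 = 7. Coeff of t: α = 8
Result: 8/(t + 1) + 7/(t + 1)²


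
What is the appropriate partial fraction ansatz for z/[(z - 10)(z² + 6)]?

Linear + irreducible quadratic: P/(z - 10) + (Qz + R)/(z² + 6)


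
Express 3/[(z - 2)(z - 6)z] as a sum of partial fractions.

Using cover-up method: P = -3/8, Q = 1/8, R = 1/4
Result: (-3/8)/(z - 2) + (1/8)/(z - 6) + (1/4)/z


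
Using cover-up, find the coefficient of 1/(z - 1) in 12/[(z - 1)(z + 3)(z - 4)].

Cover (z - 1), set z=1: 12/[(1 + 3)(1 - 4)] = -1


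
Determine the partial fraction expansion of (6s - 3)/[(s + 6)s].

At s=-6: α = (6·(-6) - 3)/(-6 - 0) = 13/2. At s=0: β = (6·0 - 3)/(0 + 6) = -1/2
Result: (13/2)/(s + 6) - (1/2)/s


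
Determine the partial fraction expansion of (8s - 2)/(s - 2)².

(8s - 2) = α(s - 2) + β. At s = 2: β = 8·2 - 2 = 14. Coeff of s: α = 8
Result: 8/(s - 2) + 14/(s - 2)²


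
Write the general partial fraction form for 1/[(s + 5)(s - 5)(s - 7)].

Three distinct linear factors: P/(s + 5) + Q/(s - 5) + R/(s - 7)


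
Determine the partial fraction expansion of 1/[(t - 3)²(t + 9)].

Cover-up at t=-9: R = 1/(-9 - 3)² = 1/144. Cover-up at t=3: Q = 1/(3 + 9) = 1/12. Comparing t² coeff: P = -R = -1/144
Result: (-1/144)/(t - 3) + (1/12)/(t - 3)² + (1/144)/(t + 9)


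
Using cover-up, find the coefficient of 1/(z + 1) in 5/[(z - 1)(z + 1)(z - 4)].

Cover (z + 1), set z=-1: 5/[(-1 - 1)(-1 - 4)] = 1/2


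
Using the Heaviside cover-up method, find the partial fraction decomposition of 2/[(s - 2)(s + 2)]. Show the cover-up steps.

Cover (s - 2): set s=2, get P = 2/(2 + 2) = 1/2. Cover (s + 2): set s=-2, get Q = 2/(-2 - 2) = -1/2.
Result: (1/2)/(s - 2) - (1/2)/(s + 2)


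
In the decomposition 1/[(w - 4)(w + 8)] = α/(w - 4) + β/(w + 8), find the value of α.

Cover-up at w = 4: α = 1/(4 + 8) = 1/12


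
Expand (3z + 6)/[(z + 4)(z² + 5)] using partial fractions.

At z=-4: P = (3·(-4) + 6)/((-4)² + 5) = -2/7. Q = -P = 2/7, R = 3 - (-4)·P = 13/7
Result: (-2/7)/(z + 4) + ((2/7)z + 13/7)/(z² + 5)


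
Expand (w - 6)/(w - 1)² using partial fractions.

(w - 6) = A(w - 1) + B. At w = 1: B = 1·1 - 6 = -5. Coeff of w: A = 1
Result: 1/(w - 1) - 5/(w - 1)²


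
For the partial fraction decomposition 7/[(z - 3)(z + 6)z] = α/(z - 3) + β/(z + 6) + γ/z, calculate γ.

Cover-up at z = 0: γ = 7/[(0 - 3)(0 + 6)] = 7/[(-3)(6)] = -7/18


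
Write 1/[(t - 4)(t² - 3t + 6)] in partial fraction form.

Cover-up at t = 4: A = 1/(4² - 3·4 + 6) = 1/10. Then B = -A = -1/10, C = -A·(-3 + 4) = -1/10
Result: (1/10)/(t - 4) - ((1/10)t + 1/10)/(t² - 3t + 6)


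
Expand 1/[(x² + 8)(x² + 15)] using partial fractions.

Coefficient matching gives P = R = 0, Q = 1/(15-8) = 1/7, S = -Q = -1/7
Result: (1/7)/(x² + 8) - (1/7)/(x² + 15)


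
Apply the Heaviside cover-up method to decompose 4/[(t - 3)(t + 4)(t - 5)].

Cover (t - 3), t=3: P = 4/[(3 + 4)(3 - 5)] = -2/7. Cover (t + 4), t=-4: Q = 4/[(-4 - 3)(-4 - 5)] = 4/63. Cover (t - 5), t=5: R = 4/[(5 - 3)(5 + 4)] = 2/9.
Result: (-2/7)/(t - 3) + (4/63)/(t + 4) + (2/9)/(t - 5)


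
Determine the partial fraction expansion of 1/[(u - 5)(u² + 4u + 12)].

Cover-up at u = 5: α = 1/(5² + 4·5 + 12) = 1/57. Then β = -α = -1/57, γ = -α·(4 + 5) = -3/19
Result: (1/57)/(u - 5) - ((1/57)u + 3/19)/(u² + 4u + 12)


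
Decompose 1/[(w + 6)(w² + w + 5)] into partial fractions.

Cover-up at w = -6: A = 1/((-6)² + 1·(-6) + 5) = 1/35. Then B = -A = -1/35, C = -A·(1 - 6) = 1/7
Result: (1/35)/(w + 6) - ((1/35)w - 1/7)/(w² + w + 5)


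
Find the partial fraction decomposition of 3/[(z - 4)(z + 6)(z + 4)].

Using cover-up method: P = 3/80, Q = 3/20, R = -3/16
Result: (3/80)/(z - 4) + (3/20)/(z + 6) - (3/16)/(z + 4)


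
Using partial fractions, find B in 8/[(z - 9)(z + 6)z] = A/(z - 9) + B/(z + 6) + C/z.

Cover-up at z = -6: B = 8/[(-6 - 9)(-6 - 0)] = 8/[(-15)(-6)] = 8/90 = 4/45


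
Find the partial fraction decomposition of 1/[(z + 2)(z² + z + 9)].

Cover-up at z = -2: P = 1/((-2)² + 1·(-2) + 9) = 1/11. Then Q = -P = -1/11, R = -P·(1 - 2) = 1/11
Result: (1/11)/(z + 2) - ((1/11)z - 1/11)/(z² + z + 9)


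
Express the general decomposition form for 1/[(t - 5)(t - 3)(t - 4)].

Three distinct linear factors: P/(t - 5) + Q/(t - 3) + R/(t - 4)


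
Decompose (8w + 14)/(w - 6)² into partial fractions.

(8w + 14) = A(w - 6) + B. At w = 6: B = 8·6 + 14 = 62. Coeff of w: A = 8
Result: 8/(w - 6) + 62/(w - 6)²


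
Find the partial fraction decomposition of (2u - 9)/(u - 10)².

(2u - 9) = A(u - 10) + B. At u = 10: B = 2·10 - 9 = 11. Coeff of u: A = 2
Result: 2/(u - 10) + 11/(u - 10)²


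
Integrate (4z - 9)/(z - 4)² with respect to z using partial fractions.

Decompose: A = 4, B = 4·4 - 9 = 7, so (4z - 9)/(z - 4)² = 4/(z - 4) + 7/(z - 4)². Integrate: ∫ A/(z - 4) dz = 4 ln|(z - 4)|; ∫ B/(z - 4)² dz = -7/(z - 4). Sum: 4 ln|(z - 4)| - 7/(z - 4) + C


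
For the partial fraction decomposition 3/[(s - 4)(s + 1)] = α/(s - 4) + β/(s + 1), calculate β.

Cover-up at s = -1: β = 3/(-1 - 4) = -3/5


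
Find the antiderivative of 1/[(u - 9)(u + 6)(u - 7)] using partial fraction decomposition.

Cover-up: A = 1/30, B = 1/195, C = -1/26. Decomposition: (1/30)/(u - 9) + (1/195)/(u + 6) - (1/26)/(u - 7). Integrate each term: (1/30) ln|(u - 9)| + (1/195) ln|(u + 6)| - (1/26) ln|(u - 7)| + C


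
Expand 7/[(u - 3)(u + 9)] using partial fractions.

7/(u - 3)(u + 9) = α/(u - 3) + β/(u + 9). α = 7/(3 + 9) = 7/12, β = 7/(-9 - 3) = -7/12
Result: (7/12)/(u - 3) - (7/12)/(u + 9)


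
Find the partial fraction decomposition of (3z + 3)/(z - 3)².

(3z + 3) = P(z - 3) + Q. At z = 3: Q = 3·3 + 3 = 12. Coeff of z: P = 3
Result: 3/(z - 3) + 12/(z - 3)²


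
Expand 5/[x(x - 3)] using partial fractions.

5/x(x - 3) = α/x + β/(x - 3). α = 5/(0 - 3) = -5/3, β = 5/(3 - 0) = 5/3
Result: (-5/3)/x + (5/3)/(x - 3)


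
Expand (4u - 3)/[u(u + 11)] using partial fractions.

At u=0: α = (4·0 - 3)/(0 + 11) = -3/11. At u=-11: β = (4·(-11) - 3)/(-11 - 0) = 47/11
Result: (-3/11)/u + (47/11)/(u + 11)


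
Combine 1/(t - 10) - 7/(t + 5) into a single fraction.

Common denominator (t - 10)(t + 5). Numerator: 1(t + 5) - 7(t - 10) = (t + 5) - (7t - 70) = -6t + 75
Result: (-6t + 75)/[(t - 10)(t + 5)]


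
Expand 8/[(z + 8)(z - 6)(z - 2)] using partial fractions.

Using cover-up method: A = 2/35, B = 1/7, C = -1/5
Result: (2/35)/(z + 8) + (1/7)/(z - 6) - (1/5)/(z - 2)


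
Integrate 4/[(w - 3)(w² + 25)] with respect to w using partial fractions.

Cover-up at w=3: α = 4/(3²+25) = 2/17. Coeff matching: β = -2/17, γ = -6/17. Decomposition: (2/17)/(w - 3) - ((2/17)w + 6/17)/(w² + 25). Integrate: linear → ln, quadratic → (1/2)ln + arctan: (2/17) ln|(w - 3)| - (1/17) ln(w² + 25) - (6/85) arctan(w/5) + C


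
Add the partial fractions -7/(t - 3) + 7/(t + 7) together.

Common denominator (t - 3)(t + 7). Numerator: -7(t + 7) + 7(t - 3) = (-7t - 49) + (7t - 21) = -70
Result: (-70)/[(t - 3)(t + 7)]


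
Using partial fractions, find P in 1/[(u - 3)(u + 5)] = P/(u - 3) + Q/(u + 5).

Cover-up at u = 3: P = 1/(3 + 5) = 1/8


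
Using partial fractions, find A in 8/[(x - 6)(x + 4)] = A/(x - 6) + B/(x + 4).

Cover-up at x = 6: A = 8/(6 + 4) = 8/10 = 4/5


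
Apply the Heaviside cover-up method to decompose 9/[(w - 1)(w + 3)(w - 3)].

Cover (w - 1), w=1: α = 9/[(1 + 3)(1 - 3)] = -9/8. Cover (w + 3), w=-3: β = 9/[(-3 - 1)(-3 - 3)] = 3/8. Cover (w - 3), w=3: γ = 9/[(3 - 1)(3 + 3)] = 3/4.
Result: (-9/8)/(w - 1) + (3/8)/(w + 3) + (3/4)/(w - 3)


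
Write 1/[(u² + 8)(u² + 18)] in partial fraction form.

Coefficient matching gives α = γ = 0, β = 1/(18-8) = 1/10, δ = -β = -1/10
Result: (1/10)/(u² + 8) - (1/10)/(u² + 18)


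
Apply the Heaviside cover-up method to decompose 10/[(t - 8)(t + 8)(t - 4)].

Cover (t - 8), t=8: P = 10/[(8 + 8)(8 - 4)] = 5/32. Cover (t + 8), t=-8: Q = 10/[(-8 - 8)(-8 - 4)] = 5/96. Cover (t - 4), t=4: R = 10/[(4 - 8)(4 + 8)] = -5/24.
Result: (5/32)/(t - 8) + (5/96)/(t + 8) - (5/24)/(t - 4)


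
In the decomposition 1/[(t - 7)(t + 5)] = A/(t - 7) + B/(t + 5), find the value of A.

Cover-up at t = 7: A = 1/(7 + 5) = 1/12


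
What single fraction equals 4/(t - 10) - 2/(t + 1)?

Common denominator (t - 10)(t + 1). Numerator: 4(t + 1) - 2(t - 10) = (4t + 4) - (2t - 20) = 2t + 24
Result: (2t + 24)/[(t - 10)(t + 1)]


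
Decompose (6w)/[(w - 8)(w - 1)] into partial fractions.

At w=8: α = (6·8 + 0)/(8 - 1) = 48/7. At w=1: β = (6·1 + 0)/(1 - 8) = -6/7
Result: (48/7)/(w - 8) - (6/7)/(w - 1)


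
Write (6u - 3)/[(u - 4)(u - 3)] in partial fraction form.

At u=4: P = (6·4 - 3)/(4 - 3) = 21. At u=3: Q = (6·3 - 3)/(3 - 4) = -15
Result: 21/(u - 4) - 15/(u - 3)


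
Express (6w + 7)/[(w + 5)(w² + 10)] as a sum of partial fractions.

At w=-5: α = (6·(-5) + 7)/((-5)² + 10) = -23/35. β = -α = 23/35, γ = 6 - (-5)·α = 19/7
Result: (-23/35)/(w + 5) + ((23/35)w + 19/7)/(w² + 10)


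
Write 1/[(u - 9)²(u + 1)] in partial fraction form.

Cover-up at u=-1: R = 1/(-1 - 9)² = 1/100. Cover-up at u=9: Q = 1/(9 + 1) = 1/10. Comparing u² coeff: P = -R = -1/100
Result: (-1/100)/(u - 9) + (1/10)/(u - 9)² + (1/100)/(u + 1)


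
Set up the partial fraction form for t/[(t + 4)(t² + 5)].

Linear + irreducible quadratic: A/(t + 4) + (Bt + C)/(t² + 5)


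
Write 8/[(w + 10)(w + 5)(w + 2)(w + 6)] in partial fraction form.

Using Heaviside cover-up: (-1/20)/(w + 10) - (8/15)/(w + 5) + (1/12)/(w + 2) + (1/2)/(w + 6)


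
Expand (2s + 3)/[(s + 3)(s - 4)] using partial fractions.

At s=-3: A = (2·(-3) + 3)/(-3 - 4) = 3/7. At s=4: B = (2·4 + 3)/(4 + 3) = 11/7
Result: (3/7)/(s + 3) + (11/7)/(s - 4)


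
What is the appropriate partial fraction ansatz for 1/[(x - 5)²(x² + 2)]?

Repeated linear + quadratic: A/(x - 5) + B/(x - 5)² + (Cx + D)/(x² + 2)


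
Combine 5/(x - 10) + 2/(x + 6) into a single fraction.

Common denominator (x - 10)(x + 6). Numerator: 5(x + 6) + 2(x - 10) = (5x + 30) + (2x - 20) = 7x + 10
Result: (7x + 10)/[(x - 10)(x + 6)]


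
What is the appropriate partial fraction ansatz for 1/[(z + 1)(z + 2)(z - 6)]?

Three distinct linear factors: P/(z + 1) + Q/(z + 2) + R/(z - 6)


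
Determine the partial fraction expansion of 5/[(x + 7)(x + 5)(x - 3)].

Using cover-up method: P = 1/4, Q = -5/16, R = 1/16
Result: (1/4)/(x + 7) - (5/16)/(x + 5) + (1/16)/(x - 3)


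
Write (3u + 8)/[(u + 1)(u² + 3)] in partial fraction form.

At u=-1: α = (3·(-1) + 8)/((-1)² + 3) = 5/4. β = -α = -5/4, γ = 3 - (-1)·α = 17/4
Result: (5/4)/(u + 1) - ((5/4)u - 17/4)/(u² + 3)


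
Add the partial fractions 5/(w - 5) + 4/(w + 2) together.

Common denominator (w - 5)(w + 2). Numerator: 5(w + 2) + 4(w - 5) = (5w + 10) + (4w - 20) = 9w - 10
Result: (9w - 10)/[(w - 5)(w + 2)]


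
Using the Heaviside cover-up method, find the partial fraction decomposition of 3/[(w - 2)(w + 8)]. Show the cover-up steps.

Cover (w - 2): set w=2, get A = 3/(2 + 8) = 3/10. Cover (w + 8): set w=-8, get B = 3/(-8 - 2) = -3/10.
Result: (3/10)/(w - 2) - (3/10)/(w + 8)


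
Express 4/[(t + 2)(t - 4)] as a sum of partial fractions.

4/(t + 2)(t - 4) = P/(t + 2) + Q/(t - 4). P = 4/(-2 - 4) = -2/3, Q = 4/(4 + 2) = 2/3
Result: (-2/3)/(t + 2) + (2/3)/(t - 4)


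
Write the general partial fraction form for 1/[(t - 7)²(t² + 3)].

Repeated linear + quadratic: α/(t - 7) + β/(t - 7)² + (γt + δ)/(t² + 3)


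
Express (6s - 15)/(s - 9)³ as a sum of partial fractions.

(6s - 15) = A(s - 9)² + B(s - 9) + C. At s = 9: C = 6·9 - 15 = 39. Coefficients: A = 0, B = 6
Result: 6/(s - 9)² + 39/(s - 9)³


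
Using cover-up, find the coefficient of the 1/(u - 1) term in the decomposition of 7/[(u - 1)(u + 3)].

Cover (u - 1), set u=1: 7/((u + 3) at u=1) = 7/(4) = 7/4


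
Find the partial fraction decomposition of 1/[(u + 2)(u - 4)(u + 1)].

Using cover-up method: A = 1/6, B = 1/30, C = -1/5
Result: (1/6)/(u + 2) + (1/30)/(u - 4) - (1/5)/(u + 1)


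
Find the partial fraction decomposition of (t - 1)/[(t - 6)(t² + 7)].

At t=6: A = (1·6 - 1)/(6² + 7) = 5/43. B = -A = -5/43, C = 1 - 6·A = 13/43
Result: (5/43)/(t - 6) - ((5/43)t - 13/43)/(t² + 7)


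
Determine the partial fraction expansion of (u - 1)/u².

(u - 1) = αu + β. At u = 0: β = 1·0 - 1 = -1. Coeff of u: α = 1
Result: 1/u - 1/u²


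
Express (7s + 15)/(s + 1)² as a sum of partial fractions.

(7s + 15) = α(s + 1) + β. At s = -1: β = 7·(-1) + 15 = 8. Coeff of s: α = 7
Result: 7/(s + 1) + 8/(s + 1)²


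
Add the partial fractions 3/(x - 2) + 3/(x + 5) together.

Common denominator (x - 2)(x + 5). Numerator: 3(x + 5) + 3(x - 2) = (3x + 15) + (3x - 6) = 6x + 9
Result: (6x + 9)/[(x - 2)(x + 5)]


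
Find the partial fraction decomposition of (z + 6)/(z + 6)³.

(z + 6) = α(z + 6)² + β(z + 6) + γ. At z = -6: γ = 1·(-6) + 6 = 0. Coefficients: α = 0, β = 1
Result: 1/(z + 6)²


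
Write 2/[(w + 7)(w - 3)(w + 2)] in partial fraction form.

Using cover-up method: α = 1/25, β = 1/25, γ = -2/25
Result: (1/25)/(w + 7) + (1/25)/(w - 3) - (2/25)/(w + 2)


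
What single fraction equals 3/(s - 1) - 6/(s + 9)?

Common denominator (s - 1)(s + 9). Numerator: 3(s + 9) - 6(s - 1) = (3s + 27) - (6s - 6) = -3s + 33
Result: (-3s + 33)/[(s - 1)(s + 9)]


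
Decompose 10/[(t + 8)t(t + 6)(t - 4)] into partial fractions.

Using Heaviside cover-up: (-5/96)/(t + 8) - (5/96)/t + (1/12)/(t + 6) + (1/48)/(t - 4)


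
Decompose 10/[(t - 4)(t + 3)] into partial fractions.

10/(t - 4)(t + 3) = P/(t - 4) + Q/(t + 3). P = 10/(4 + 3) = 10/7, Q = 10/(-3 - 4) = -10/7
Result: (10/7)/(t - 4) - (10/7)/(t + 3)


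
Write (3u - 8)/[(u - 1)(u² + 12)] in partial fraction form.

At u=1: A = (3·1 - 8)/(1² + 12) = -5/13. B = -A = 5/13, C = 3 - 1·A = 44/13
Result: (-5/13)/(u - 1) + ((5/13)u + 44/13)/(u² + 12)


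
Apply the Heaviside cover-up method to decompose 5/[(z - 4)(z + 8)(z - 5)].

Cover (z - 4), z=4: α = 5/[(4 + 8)(4 - 5)] = -5/12. Cover (z + 8), z=-8: β = 5/[(-8 - 4)(-8 - 5)] = 5/156. Cover (z - 5), z=5: γ = 5/[(5 - 4)(5 + 8)] = 5/13.
Result: (-5/12)/(z - 4) + (5/156)/(z + 8) + (5/13)/(z - 5)


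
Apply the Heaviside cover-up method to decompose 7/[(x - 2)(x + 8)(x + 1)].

Cover (x - 2), x=2: α = 7/[(2 + 8)(2 + 1)] = 7/30. Cover (x + 8), x=-8: β = 7/[(-8 - 2)(-8 + 1)] = 1/10. Cover (x + 1), x=-1: γ = 7/[(-1 - 2)(-1 + 8)] = -1/3.
Result: (7/30)/(x - 2) + (1/10)/(x + 8) - (1/3)/(x + 1)


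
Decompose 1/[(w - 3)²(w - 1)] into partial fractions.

Cover-up at w=1: R = 1/(1 - 3)² = 1/4. Cover-up at w=3: Q = 1/(3 - 1) = 1/2. Comparing w² coeff: P = -R = -1/4
Result: (-1/4)/(w - 3) + (1/2)/(w - 3)² + (1/4)/(w - 1)


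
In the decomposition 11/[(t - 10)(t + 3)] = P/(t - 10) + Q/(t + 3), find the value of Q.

Cover-up at t = -3: Q = 11/(-3 - 10) = -11/13


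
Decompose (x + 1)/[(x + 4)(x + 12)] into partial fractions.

At x=-4: A = (1·(-4) + 1)/(-4 + 12) = -3/8. At x=-12: B = (1·(-12) + 1)/(-12 + 4) = 11/8
Result: (-3/8)/(x + 4) + (11/8)/(x + 12)


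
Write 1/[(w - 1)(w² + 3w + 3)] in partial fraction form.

Cover-up at w = 1: α = 1/(1² + 3·1 + 3) = 1/7. Then β = -α = -1/7, γ = -α·(3 + 1) = -4/7
Result: (1/7)/(w - 1) - ((1/7)w + 4/7)/(w² + 3w + 3)


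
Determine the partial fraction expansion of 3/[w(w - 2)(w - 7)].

Using cover-up method: P = 3/14, Q = -3/10, R = 3/35
Result: (3/14)/w - (3/10)/(w - 2) + (3/35)/(w - 7)


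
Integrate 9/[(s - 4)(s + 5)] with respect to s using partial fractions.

Decompose: 9/[(s - 4)(s + 5)] = 1/(s - 4) - 1/(s + 5). Integrate each term: ln|(s - 4)| - ln|(s + 5)| + C


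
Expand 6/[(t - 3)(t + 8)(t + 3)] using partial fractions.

Using cover-up method: α = 1/11, β = 6/55, γ = -1/5
Result: (1/11)/(t - 3) + (6/55)/(t + 8) - (1/5)/(t + 3)


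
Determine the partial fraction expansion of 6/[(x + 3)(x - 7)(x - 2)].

Using cover-up method: P = 3/25, Q = 3/25, R = -6/25
Result: (3/25)/(x + 3) + (3/25)/(x - 7) - (6/25)/(x - 2)


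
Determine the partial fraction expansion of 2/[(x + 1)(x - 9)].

2/(x + 1)(x - 9) = P/(x + 1) + Q/(x - 9). P = 2/(-1 - 9) = -1/5, Q = 2/(9 + 1) = 1/5
Result: (-1/5)/(x + 1) + (1/5)/(x - 9)


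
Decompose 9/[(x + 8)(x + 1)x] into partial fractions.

Using cover-up method: α = 9/56, β = -9/7, γ = 9/8
Result: (9/56)/(x + 8) - (9/7)/(x + 1) + (9/8)/x


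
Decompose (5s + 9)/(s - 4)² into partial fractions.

(5s + 9) = α(s - 4) + β. At s = 4: β = 5·4 + 9 = 29. Coeff of s: α = 5
Result: 5/(s - 4) + 29/(s - 4)²


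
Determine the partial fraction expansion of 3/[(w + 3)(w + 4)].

3/(w + 3)(w + 4) = A/(w + 3) + B/(w + 4). A = 3/(-3 + 4) = 3, B = 3/(-4 + 3) = -3
Result: 3/(w + 3) - 3/(w + 4)


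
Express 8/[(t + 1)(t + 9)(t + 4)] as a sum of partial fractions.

Using cover-up method: A = 1/3, B = 1/5, C = -8/15
Result: (1/3)/(t + 1) + (1/5)/(t + 9) - (8/15)/(t + 4)


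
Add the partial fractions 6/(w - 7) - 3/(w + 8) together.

Common denominator (w - 7)(w + 8). Numerator: 6(w + 8) - 3(w - 7) = (6w + 48) - (3w - 21) = 3w + 69
Result: (3w + 69)/[(w - 7)(w + 8)]


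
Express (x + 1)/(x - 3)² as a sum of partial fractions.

(x + 1) = α(x - 3) + β. At x = 3: β = 1·3 + 1 = 4. Coeff of x: α = 1
Result: 1/(x - 3) + 4/(x - 3)²


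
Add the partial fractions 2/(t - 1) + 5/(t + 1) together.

Common denominator (t - 1)(t + 1). Numerator: 2(t + 1) + 5(t - 1) = (2t + 2) + (5t - 5) = 7t - 3
Result: (7t - 3)/[(t - 1)(t + 1)]


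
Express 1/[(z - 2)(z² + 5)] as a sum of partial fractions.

Cover-up at z = 2: A = 1/(2² + 5) = 1/9. Then B = -A = -1/9, C = -A·(0 + 2) = -2/9
Result: (1/9)/(z - 2) - ((1/9)z + 2/9)/(z² + 5)


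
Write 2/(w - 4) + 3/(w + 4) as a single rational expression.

Common denominator (w - 4)(w + 4). Numerator: 2(w + 4) + 3(w - 4) = (2w + 8) + (3w - 12) = 5w - 4
Result: (5w - 4)/[(w - 4)(w + 4)]


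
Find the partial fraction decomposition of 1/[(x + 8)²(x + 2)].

Cover-up at x=-2: C = 1/(-2 + 8)² = 1/36. Cover-up at x=-8: B = 1/(-8 + 2) = -1/6. Comparing x² coeff: A = -C = -1/36
Result: (-1/36)/(x + 8) - (1/6)/(x + 8)² + (1/36)/(x + 2)


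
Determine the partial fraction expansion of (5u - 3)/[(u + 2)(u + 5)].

At u=-2: A = (5·(-2) - 3)/(-2 + 5) = -13/3. At u=-5: B = (5·(-5) - 3)/(-5 + 2) = 28/3
Result: (-13/3)/(u + 2) + (28/3)/(u + 5)


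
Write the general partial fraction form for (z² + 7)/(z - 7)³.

Repeated linear factor (power 3): A/(z - 7) + B/(z - 7)² + C/(z - 7)³


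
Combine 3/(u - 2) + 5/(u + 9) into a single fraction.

Common denominator (u - 2)(u + 9). Numerator: 3(u + 9) + 5(u - 2) = (3u + 27) + (5u - 10) = 8u + 17
Result: (8u + 17)/[(u - 2)(u + 9)]


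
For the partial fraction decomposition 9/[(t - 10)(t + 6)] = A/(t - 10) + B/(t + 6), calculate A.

Cover-up at t = 10: A = 9/(10 + 6) = 9/16


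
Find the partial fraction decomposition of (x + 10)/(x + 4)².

(x + 10) = A(x + 4) + B. At x = -4: B = 1·(-4) + 10 = 6. Coeff of x: A = 1
Result: 1/(x + 4) + 6/(x + 4)²


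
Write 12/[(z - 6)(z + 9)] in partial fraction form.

12/(z - 6)(z + 9) = α/(z - 6) + β/(z + 9). α = 12/(6 + 9) = 4/5, β = 12/(-9 - 6) = -4/5
Result: (4/5)/(z - 6) - (4/5)/(z + 9)
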